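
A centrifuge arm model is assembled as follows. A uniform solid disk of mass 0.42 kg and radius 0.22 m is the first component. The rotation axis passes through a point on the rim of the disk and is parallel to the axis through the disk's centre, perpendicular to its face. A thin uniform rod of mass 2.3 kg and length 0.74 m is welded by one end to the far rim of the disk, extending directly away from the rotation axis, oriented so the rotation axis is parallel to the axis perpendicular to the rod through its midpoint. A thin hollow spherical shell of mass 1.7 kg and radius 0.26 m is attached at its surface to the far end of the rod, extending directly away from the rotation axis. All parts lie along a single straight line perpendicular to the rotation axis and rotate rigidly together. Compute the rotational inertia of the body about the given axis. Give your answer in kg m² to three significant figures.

Solid disk: I_cm = (1/2)MR² = (1/2)(0.42)(0.22)² = 0.010164 kg m²; centre at d = 0.22 m, so the parallel axis theorem gives I = 0.010164 + (0.42)(0.22)² = 0.030492 kg m².
Thin rod: I_cm = (1/12)ML² = (1/12)(2.3)(0.74)² = 0.10496 kg m²; centre at d = 0.22 + 0.22 + 0.37 = 0.81 m, so the parallel axis theorem gives I = 0.10496 + (2.3)(0.81)² = 1.614 kg m².
Spherical shell: I_cm = (2/3)MR² = (2/3)(1.7)(0.26)² = 0.076613 kg m²; centre at d = 0.22 + 0.22 + 0.37 + 0.37 + 0.26 = 1.44 m, so the parallel axis theorem gives I = 0.076613 + (1.7)(1.44)² = 3.6017 kg m².
Total I = 0.030492 + 1.614 + 3.6017 = 5.2462 kg m².

5.25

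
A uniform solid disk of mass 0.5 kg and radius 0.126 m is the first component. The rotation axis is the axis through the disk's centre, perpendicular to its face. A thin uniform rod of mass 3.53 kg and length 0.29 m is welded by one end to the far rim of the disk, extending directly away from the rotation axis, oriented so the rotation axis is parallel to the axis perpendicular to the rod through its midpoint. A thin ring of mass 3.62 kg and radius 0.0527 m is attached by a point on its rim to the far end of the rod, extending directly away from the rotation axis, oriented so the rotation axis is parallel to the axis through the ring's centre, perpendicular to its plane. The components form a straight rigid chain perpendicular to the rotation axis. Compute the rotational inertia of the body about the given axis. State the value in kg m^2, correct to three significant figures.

Solid disk: I_cm = (1/2)MR² = (1/2)(0.5)(0.126)² = 0.003969 kg m^2; axis through the centre, so I = 0.003969 kg m^2.
Thin rod: I_cm = (1/12)ML² = (1/12)(3.53)(0.29)² = 0.024739 kg m^2; centre at d = 0.126 + 0.145 = 0.271 m, so the parallel axis theorem gives I = 0.024739 + (3.53)(0.271)² = 0.28399 kg m^2.
Thin ring: I_cm = MR² = (3.62)(0.0527)² = 0.010054 kg m^2; centre at d = 0.126 + 0.145 + 0.145 + 0.0527 = 0.4687 m, so the parallel axis theorem gives I = 0.010054 + (3.62)(0.4687)² = 0.80529 kg m^2.
Total I = 0.003969 + 0.28399 + 0.80529 = 1.0932 kg m^2.

1.09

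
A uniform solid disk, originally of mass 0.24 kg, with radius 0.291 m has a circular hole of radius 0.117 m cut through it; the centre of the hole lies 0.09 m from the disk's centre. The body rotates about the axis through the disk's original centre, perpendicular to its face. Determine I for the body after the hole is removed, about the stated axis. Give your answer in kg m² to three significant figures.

Unpierced body about its centre: I₀ = (1/2)MR² = (1/2)(0.24)(0.291)² = 0.010162 kg m².
The removed disk has mass m = M·(r/R)² = (0.24)(0.117/0.291)² = 0.038797 kg (same uniform areal density).
Its moment of inertia about the rotation axis (parallel-axis theorem): I_hole = (1/2)mr² + md² = (1/2)(0.038797)(0.117)² + (0.038797)(0.09)² = 0.0005798 kg m².
Treating the hole as negative mass, I = I₀ − I_hole = 0.010162 − 0.0005798 = 0.0095819 kg m².

0.00958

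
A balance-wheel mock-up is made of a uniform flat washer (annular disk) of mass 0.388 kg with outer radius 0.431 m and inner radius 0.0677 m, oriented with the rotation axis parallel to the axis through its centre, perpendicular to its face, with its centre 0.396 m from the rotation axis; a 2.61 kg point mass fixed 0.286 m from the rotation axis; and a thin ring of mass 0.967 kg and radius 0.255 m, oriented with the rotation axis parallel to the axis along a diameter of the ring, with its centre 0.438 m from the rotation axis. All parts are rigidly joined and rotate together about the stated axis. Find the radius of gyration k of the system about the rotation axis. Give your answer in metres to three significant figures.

0.365

Annular disk: I_cm = (1/2)M(R²+r²) = (1/2)(0.388)[(0.431)² + (0.0677)²] = 0.036927 kg m²; centre at d = 0.396 m, so the parallel axis theorem gives I = 0.036927 + (0.388)(0.396)² = 0.097771 kg m².
Point mass: I_cm = 0; centre at d = 0.286 m, so the parallel axis theorem gives I = 0 + (2.61)(0.286)² = 0.21349 kg m².
Thin ring: I_cm = (1/2)MR² = (1/2)(0.967)(0.255)² = 0.03144 kg m²; centre at d = 0.438 m, so the parallel axis theorem gives I = 0.03144 + (0.967)(0.438)² = 0.21695 kg m².
Total I = 0.52821 kg m²; total mass M = 3.965 kg.
k = √(I/M) = √(0.52821/3.965) = 0.36499 m.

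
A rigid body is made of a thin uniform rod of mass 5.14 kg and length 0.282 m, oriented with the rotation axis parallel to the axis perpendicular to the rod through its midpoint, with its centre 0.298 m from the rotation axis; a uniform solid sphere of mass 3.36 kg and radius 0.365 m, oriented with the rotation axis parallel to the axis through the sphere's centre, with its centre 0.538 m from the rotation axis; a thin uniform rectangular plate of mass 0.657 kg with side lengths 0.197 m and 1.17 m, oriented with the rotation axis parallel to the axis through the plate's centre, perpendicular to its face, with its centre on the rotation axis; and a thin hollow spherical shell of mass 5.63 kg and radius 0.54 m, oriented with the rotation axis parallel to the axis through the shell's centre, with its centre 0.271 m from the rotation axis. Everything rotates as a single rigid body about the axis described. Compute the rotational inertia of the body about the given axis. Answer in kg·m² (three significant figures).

Thin rod: I_cm = (1/12)ML² = (1/12)(5.14)(0.282)² = 0.034063 kg·m²; centre at d = 0.298 m, so I = I_cm + Md² gives I = 0.034063 + (5.14)(0.298)² = 0.49052 kg·m².
Solid sphere: I_cm = (2/5)MR² = (2/5)(3.36)(0.365)² = 0.17905 kg·m²; centre at d = 0.538 m, so I = I_cm + Md² gives I = 0.17905 + (3.36)(0.538)² = 1.1516 kg·m².
Rectangular plate: I_cm = (1/12)M(a²+b²) = (1/12)(0.657)[(0.197)² + (1.17)²] = 0.077072 kg·m²; axis through the centre, so I = 0.077072 kg·m².
Spherical shell: I_cm = (2/3)MR² = (2/3)(5.63)(0.54)² = 1.0945 kg·m²; centre at d = 0.271 m, so I = I_cm + Md² gives I = 1.0945 + (5.63)(0.271)² = 1.5079 kg·m².
Total I = 0.49052 + 1.1516 + 0.077072 + 1.5079 = 3.2271 kg·m².

3.23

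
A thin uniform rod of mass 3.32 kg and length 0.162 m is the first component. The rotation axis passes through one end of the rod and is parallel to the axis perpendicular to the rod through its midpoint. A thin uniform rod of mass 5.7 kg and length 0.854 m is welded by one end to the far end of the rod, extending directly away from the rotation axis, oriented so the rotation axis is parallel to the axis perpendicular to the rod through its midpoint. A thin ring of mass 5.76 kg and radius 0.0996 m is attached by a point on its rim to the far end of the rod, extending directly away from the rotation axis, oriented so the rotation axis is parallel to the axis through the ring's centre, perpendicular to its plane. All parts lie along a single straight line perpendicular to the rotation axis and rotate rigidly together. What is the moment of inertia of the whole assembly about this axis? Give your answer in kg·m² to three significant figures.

Thin rod: I_cm = (1/12)ML² = (1/12)(3.32)(0.162)² = 0.0072608 kg·m²; centre at d = 0.081 m, so I = I_cm + Md² gives I = 0.0072608 + (3.32)(0.081)² = 0.029043 kg·m².
Thin rod: I_cm = (1/12)ML² = (1/12)(5.7)(0.854)² = 0.34643 kg·m²; centre at d = 0.081 + 0.081 + 0.427 = 0.589 m, so I = I_cm + Md² gives I = 0.34643 + (5.7)(0.589)² = 2.3239 kg·m².
Thin ring: I_cm = MR² = (5.76)(0.0996)² = 0.05714 kg·m²; centre at d = 0.081 + 0.081 + 0.427 + 0.427 + 0.0996 = 1.1156 m, so I = I_cm + Md² gives I = 0.05714 + (5.76)(1.1156)² = 7.2258 kg·m².
Total I = 0.029043 + 2.3239 + 7.2258 = 9.5787 kg·m².

9.58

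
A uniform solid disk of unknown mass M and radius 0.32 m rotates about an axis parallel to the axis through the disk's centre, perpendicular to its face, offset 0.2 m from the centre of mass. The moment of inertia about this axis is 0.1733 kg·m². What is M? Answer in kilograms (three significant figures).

1.90

I = I_cm + Md² = (1/2)MR² + Md² = M·[0.5·(0.32)² + (0.2)²] = M·0.0912.
So M = 0.1733 / 0.0912 = 1.9002 kg.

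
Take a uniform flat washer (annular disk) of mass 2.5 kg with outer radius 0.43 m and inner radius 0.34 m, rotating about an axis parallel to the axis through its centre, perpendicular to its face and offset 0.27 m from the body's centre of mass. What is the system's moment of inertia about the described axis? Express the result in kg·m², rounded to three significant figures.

0.558

I_cm = (1/2)M(R²+r²) = (1/2)(2.5)[(0.43)² + (0.34)²] = 0.37562 kg·m²; centre at d = 0.27 m, so the parallel axis theorem gives I = 0.37562 + (2.5)(0.27)² = 0.55788 kg·m².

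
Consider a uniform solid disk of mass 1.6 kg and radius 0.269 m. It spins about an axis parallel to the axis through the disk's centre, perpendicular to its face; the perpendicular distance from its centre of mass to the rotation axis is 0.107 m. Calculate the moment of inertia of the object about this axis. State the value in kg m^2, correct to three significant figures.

0.0762

I_cm = (1/2)MR² = (1/2)(1.6)(0.269)² = 0.057889 kg m^2; centre at d = 0.107 m, so the parallel axis theorem gives I = 0.057889 + (1.6)(0.107)² = 0.076207 kg m^2.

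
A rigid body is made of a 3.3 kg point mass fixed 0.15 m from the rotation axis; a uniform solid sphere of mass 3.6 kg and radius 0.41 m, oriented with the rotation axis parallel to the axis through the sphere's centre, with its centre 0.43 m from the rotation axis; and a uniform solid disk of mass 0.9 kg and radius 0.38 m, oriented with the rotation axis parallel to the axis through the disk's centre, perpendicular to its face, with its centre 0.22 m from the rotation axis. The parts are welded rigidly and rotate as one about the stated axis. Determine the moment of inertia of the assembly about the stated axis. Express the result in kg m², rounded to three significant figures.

Point mass: I_cm = 0; centre at d = 0.15 m, so the parallel axis theorem gives I = 0 + (3.3)(0.15)² = 0.07425 kg m².
Solid sphere: I_cm = (2/5)MR² = (2/5)(3.6)(0.41)² = 0.24206 kg m²; centre at d = 0.43 m, so the parallel axis theorem gives I = 0.24206 + (3.6)(0.43)² = 0.9077 kg m².
Solid disk: I_cm = (1/2)MR² = (1/2)(0.9)(0.38)² = 0.06498 kg m²; centre at d = 0.22 m, so the parallel axis theorem gives I = 0.06498 + (0.9)(0.22)² = 0.10854 kg m².
Total I = 0.07425 + 0.9077 + 0.10854 = 1.0905 kg m².

1.09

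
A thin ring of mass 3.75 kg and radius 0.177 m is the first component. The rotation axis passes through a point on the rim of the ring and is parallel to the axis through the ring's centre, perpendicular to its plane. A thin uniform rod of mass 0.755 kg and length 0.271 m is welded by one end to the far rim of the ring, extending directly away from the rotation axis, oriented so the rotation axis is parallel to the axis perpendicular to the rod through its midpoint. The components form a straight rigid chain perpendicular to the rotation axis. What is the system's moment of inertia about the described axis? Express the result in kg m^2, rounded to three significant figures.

Thin ring: I_cm = MR² = (3.75)(0.177)² = 0.11748 kg m^2; centre at d = 0.177 m, so the parallel axis theorem gives I = 0.11748 + (3.75)(0.177)² = 0.23497 kg m^2.
Thin rod: I_cm = (1/12)ML² = (1/12)(0.755)(0.271)² = 0.0046207 kg m^2; centre at d = 0.177 + 0.177 + 0.1355 = 0.4895 m, so the parallel axis theorem gives I = 0.0046207 + (0.755)(0.4895)² = 0.18553 kg m^2.
Total I = 0.23497 + 0.18553 = 0.42049 kg m^2.

0.420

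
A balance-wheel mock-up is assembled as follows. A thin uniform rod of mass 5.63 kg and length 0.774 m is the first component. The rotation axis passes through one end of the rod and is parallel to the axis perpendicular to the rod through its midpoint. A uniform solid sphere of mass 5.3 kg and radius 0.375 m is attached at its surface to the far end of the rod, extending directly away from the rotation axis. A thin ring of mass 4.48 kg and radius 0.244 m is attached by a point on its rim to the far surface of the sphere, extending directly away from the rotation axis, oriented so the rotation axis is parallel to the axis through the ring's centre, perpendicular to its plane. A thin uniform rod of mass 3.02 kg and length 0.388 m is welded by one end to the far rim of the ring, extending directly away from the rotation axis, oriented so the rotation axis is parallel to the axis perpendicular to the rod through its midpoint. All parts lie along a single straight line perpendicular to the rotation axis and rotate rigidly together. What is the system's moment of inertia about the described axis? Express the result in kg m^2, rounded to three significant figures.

37.4

Thin rod: I_cm = (1/12)ML² = (1/12)(5.63)(0.774)² = 0.28107 kg m^2; centre at d = 0.387 m, so the parallel axis theorem gives I = 0.28107 + (5.63)(0.387)² = 1.1243 kg m^2.
Solid sphere: I_cm = (2/5)MR² = (2/5)(5.3)(0.375)² = 0.29813 kg m^2; centre at d = 0.387 + 0.387 + 0.375 = 1.149 m, so the parallel axis theorem gives I = 0.29813 + (5.3)(1.149)² = 7.2952 kg m^2.
Thin ring: I_cm = MR² = (4.48)(0.244)² = 0.26672 kg m^2; centre at d = 0.387 + 0.387 + 0.375 + 0.375 + 0.244 = 1.768 m, so the parallel axis theorem gives I = 0.26672 + (4.48)(1.768)² = 14.27 kg m^2.
Thin rod: I_cm = (1/12)ML² = (1/12)(3.02)(0.388)² = 0.037887 kg m^2; centre at d = 0.387 + 0.387 + 0.375 + 0.375 + 0.244 + 0.244 + 0.194 = 2.206 m, so the parallel axis theorem gives I = 0.037887 + (3.02)(2.206)² = 14.735 kg m^2.
Total I = 1.1243 + 7.2952 + 14.27 + 14.735 = 37.424 kg m^2.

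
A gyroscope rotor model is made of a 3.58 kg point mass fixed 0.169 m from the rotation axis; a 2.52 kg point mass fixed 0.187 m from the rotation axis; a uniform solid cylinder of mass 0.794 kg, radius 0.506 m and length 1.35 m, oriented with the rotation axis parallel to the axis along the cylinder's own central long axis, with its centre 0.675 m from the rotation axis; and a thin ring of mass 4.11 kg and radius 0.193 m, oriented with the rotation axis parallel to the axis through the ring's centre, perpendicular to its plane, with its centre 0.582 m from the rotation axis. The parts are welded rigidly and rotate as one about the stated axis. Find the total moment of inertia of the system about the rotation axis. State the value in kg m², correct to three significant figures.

Point mass: I_cm = 0; centre at d = 0.169 m, so I = I_cm + Md² gives I = 0 + (3.58)(0.169)² = 0.10225 kg m².
Point mass: I_cm = 0; centre at d = 0.187 m, so I = I_cm + Md² gives I = 0 + (2.52)(0.187)² = 0.088122 kg m².
Solid cylinder: I_cm = (1/2)MR² = (1/2)(0.794)(0.506)² = 0.10165 kg m²; centre at d = 0.675 m, so I = I_cm + Md² gives I = 0.10165 + (0.794)(0.675)² = 0.46341 kg m².
Thin ring: I_cm = MR² = (4.11)(0.193)² = 0.15309 kg m²; centre at d = 0.582 m, so I = I_cm + Md² gives I = 0.15309 + (4.11)(0.582)² = 1.5452 kg m².
Total I = 0.10225 + 0.088122 + 0.46341 + 1.5452 = 2.199 kg m².

2.20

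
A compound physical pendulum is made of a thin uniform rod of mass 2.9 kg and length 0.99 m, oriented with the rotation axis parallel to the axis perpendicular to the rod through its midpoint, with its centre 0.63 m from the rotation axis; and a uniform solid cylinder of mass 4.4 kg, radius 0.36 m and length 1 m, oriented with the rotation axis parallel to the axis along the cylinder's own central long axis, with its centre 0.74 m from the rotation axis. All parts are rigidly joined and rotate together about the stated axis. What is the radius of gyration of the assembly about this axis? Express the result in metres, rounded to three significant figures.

0.748

Thin rod: I_cm = (1/12)ML² = (1/12)(2.9)(0.99)² = 0.23686 kg m²; centre at d = 0.63 m, so the parallel axis theorem gives I = 0.23686 + (2.9)(0.63)² = 1.3879 kg m².
Solid cylinder: I_cm = (1/2)MR² = (1/2)(4.4)(0.36)² = 0.28512 kg m²; centre at d = 0.74 m, so the parallel axis theorem gives I = 0.28512 + (4.4)(0.74)² = 2.6946 kg m².
Total I = 4.0824 kg m²; total mass M = 7.3 kg.
k = √(I/M) = √(4.0824/7.3) = 0.74782 m.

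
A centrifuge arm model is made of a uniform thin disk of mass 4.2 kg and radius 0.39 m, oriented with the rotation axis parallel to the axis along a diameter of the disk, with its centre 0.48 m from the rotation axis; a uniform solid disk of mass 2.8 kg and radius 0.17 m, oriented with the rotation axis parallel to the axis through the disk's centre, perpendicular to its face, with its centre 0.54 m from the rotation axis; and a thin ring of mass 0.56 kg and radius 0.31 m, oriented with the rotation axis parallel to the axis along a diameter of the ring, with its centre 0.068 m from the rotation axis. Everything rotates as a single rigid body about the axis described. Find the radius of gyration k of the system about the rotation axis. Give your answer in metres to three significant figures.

Thin disk: I_cm = (1/4)MR² = (1/4)(4.2)(0.39)² = 0.15971 kg·m²; centre at d = 0.48 m, so the parallel axis theorem gives I = 0.15971 + (4.2)(0.48)² = 1.1274 kg·m².
Solid disk: I_cm = (1/2)MR² = (1/2)(2.8)(0.17)² = 0.04046 kg·m²; centre at d = 0.54 m, so the parallel axis theorem gives I = 0.04046 + (2.8)(0.54)² = 0.85694 kg·m².
Thin ring: I_cm = (1/2)MR² = (1/2)(0.56)(0.31)² = 0.026908 kg·m²; centre at d = 0.068 m, so the parallel axis theorem gives I = 0.026908 + (0.56)(0.068)² = 0.029497 kg·m².
Total I = 2.0138 kg·m²; total mass M = 7.56 kg.
k = √(I/M) = √(2.0138/7.56) = 0.51612 m.

0.516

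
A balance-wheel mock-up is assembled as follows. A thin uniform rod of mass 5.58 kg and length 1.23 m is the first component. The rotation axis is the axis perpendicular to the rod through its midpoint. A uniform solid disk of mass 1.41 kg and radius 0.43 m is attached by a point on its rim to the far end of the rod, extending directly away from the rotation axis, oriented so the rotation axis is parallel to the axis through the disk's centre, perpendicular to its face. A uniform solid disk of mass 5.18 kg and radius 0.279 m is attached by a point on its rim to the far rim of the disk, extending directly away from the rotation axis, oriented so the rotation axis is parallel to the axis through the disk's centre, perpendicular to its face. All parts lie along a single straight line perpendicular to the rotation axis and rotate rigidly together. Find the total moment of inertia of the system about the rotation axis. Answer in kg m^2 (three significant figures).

18.5

Thin rod: I_cm = (1/12)ML² = (1/12)(5.58)(1.23)² = 0.7035 kg m^2; axis through the centre, so I = 0.7035 kg m^2.
Solid disk: I_cm = (1/2)MR² = (1/2)(1.41)(0.43)² = 0.13035 kg m^2; centre at d = 0.615 + 0.43 = 1.045 m, so I = I_cm + Md² gives I = 0.13035 + (1.41)(1.045)² = 1.6701 kg m^2.
Solid disk: I_cm = (1/2)MR² = (1/2)(5.18)(0.279)² = 0.20161 kg m^2; centre at d = 0.615 + 0.43 + 0.43 + 0.279 = 1.754 m, so I = I_cm + Md² gives I = 0.20161 + (5.18)(1.754)² = 16.138 kg m^2.
Total I = 0.7035 + 1.6701 + 16.138 = 18.512 kg m^2.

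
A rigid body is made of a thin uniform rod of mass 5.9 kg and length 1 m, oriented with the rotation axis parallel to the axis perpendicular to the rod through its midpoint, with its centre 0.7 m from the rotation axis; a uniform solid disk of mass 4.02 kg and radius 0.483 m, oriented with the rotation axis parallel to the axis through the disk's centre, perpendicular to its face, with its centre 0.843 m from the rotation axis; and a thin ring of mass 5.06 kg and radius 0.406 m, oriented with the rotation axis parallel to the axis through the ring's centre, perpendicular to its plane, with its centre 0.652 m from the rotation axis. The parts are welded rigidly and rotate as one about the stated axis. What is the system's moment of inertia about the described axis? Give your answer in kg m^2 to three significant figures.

Thin rod: I_cm = (1/12)ML² = (1/12)(5.9)(1)² = 0.49167 kg m^2; centre at d = 0.7 m, so the parallel axis theorem gives I = 0.49167 + (5.9)(0.7)² = 3.3827 kg m^2.
Solid disk: I_cm = (1/2)MR² = (1/2)(4.02)(0.483)² = 0.46891 kg m^2; centre at d = 0.843 m, so the parallel axis theorem gives I = 0.46891 + (4.02)(0.843)² = 3.3257 kg m^2.
Thin ring: I_cm = MR² = (5.06)(0.406)² = 0.83407 kg m^2; centre at d = 0.652 m, so the parallel axis theorem gives I = 0.83407 + (5.06)(0.652)² = 2.9851 kg m^2.
Total I = 3.3827 + 3.3257 + 2.9851 = 9.6935 kg m^2.

9.69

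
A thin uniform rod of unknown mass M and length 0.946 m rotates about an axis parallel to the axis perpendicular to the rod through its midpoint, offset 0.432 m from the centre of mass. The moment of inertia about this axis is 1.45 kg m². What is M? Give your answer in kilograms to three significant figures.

5.55

I = I_cm + Md² = (1/12)ML² + Md² = M·[0.0833333·(0.946)² + (0.432)²] = M·0.2612.
So M = 1.45 / 0.2612 = 5.5513 kg.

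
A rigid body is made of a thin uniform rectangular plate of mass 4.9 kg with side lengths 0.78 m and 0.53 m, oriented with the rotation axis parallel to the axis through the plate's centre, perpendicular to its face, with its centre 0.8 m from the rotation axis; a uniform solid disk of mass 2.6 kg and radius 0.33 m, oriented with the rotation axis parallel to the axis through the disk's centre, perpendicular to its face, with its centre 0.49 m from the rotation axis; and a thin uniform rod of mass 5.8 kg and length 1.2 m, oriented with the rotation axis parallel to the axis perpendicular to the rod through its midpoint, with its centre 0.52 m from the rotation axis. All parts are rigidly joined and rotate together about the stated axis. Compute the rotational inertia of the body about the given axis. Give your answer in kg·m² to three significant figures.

6.53

Rectangular plate: I_cm = (1/12)M(a²+b²) = (1/12)(4.9)[(0.78)² + (0.53)²] = 0.36313 kg·m²; centre at d = 0.8 m, so I = I_cm + Md² gives I = 0.36313 + (4.9)(0.8)² = 3.4991 kg·m².
Solid disk: I_cm = (1/2)MR² = (1/2)(2.6)(0.33)² = 0.14157 kg·m²; centre at d = 0.49 m, so I = I_cm + Md² gives I = 0.14157 + (2.6)(0.49)² = 0.76583 kg·m².
Thin rod: I_cm = (1/12)ML² = (1/12)(5.8)(1.2)² = 0.696 kg·m²; centre at d = 0.52 m, so I = I_cm + Md² gives I = 0.696 + (5.8)(0.52)² = 2.2643 kg·m².
Total I = 3.4991 + 0.76583 + 2.2643 = 6.5293 kg·m².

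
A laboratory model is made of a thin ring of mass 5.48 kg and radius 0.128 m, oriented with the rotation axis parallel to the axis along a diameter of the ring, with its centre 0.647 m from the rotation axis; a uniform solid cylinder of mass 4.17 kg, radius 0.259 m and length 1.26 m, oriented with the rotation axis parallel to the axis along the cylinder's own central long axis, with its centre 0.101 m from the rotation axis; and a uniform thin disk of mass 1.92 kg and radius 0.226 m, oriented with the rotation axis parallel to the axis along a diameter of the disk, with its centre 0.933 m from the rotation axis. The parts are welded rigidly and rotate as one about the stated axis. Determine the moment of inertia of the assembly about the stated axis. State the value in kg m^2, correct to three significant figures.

4.22

Thin ring: I_cm = (1/2)MR² = (1/2)(5.48)(0.128)² = 0.044892 kg m^2; centre at d = 0.647 m, so I = I_cm + Md² gives I = 0.044892 + (5.48)(0.647)² = 2.3389 kg m^2.
Solid cylinder: I_cm = (1/2)MR² = (1/2)(4.17)(0.259)² = 0.13986 kg m^2; centre at d = 0.101 m, so I = I_cm + Md² gives I = 0.13986 + (4.17)(0.101)² = 0.1824 kg m^2.
Thin disk: I_cm = (1/4)MR² = (1/4)(1.92)(0.226)² = 0.024516 kg m^2; centre at d = 0.933 m, so I = I_cm + Md² gives I = 0.024516 + (1.92)(0.933)² = 1.6959 kg m^2.
Total I = 2.3389 + 0.1824 + 1.6959 = 4.2171 kg m^2.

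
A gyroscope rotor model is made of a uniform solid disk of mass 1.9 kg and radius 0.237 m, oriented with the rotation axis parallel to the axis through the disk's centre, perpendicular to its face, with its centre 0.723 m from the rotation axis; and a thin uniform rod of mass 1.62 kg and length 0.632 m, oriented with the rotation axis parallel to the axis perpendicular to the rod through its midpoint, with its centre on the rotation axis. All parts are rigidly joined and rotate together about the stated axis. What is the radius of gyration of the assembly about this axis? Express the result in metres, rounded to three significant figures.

Solid disk: I_cm = (1/2)MR² = (1/2)(1.9)(0.237)² = 0.053361 kg m²; centre at d = 0.723 m, so I = I_cm + Md² gives I = 0.053361 + (1.9)(0.723)² = 1.0465 kg m².
Thin rod: I_cm = (1/12)ML² = (1/12)(1.62)(0.632)² = 0.053922 kg m²; axis through the centre, so I = 0.053922 kg m².
Total I = 1.1005 kg m²; total mass M = 3.52 kg.
k = √(I/M) = √(1.1005/3.52) = 0.55914 m.

0.559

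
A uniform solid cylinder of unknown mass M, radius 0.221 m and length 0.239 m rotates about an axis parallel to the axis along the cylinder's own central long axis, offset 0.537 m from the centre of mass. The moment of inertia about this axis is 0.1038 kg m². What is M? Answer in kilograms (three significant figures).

I = I_cm + Md² = (1/2)MR² + Md² = M·[0.5·(0.221)² + (0.537)²] = M·0.31279.
So M = 0.1038 / 0.31279 = 0.33185 kg.

0.332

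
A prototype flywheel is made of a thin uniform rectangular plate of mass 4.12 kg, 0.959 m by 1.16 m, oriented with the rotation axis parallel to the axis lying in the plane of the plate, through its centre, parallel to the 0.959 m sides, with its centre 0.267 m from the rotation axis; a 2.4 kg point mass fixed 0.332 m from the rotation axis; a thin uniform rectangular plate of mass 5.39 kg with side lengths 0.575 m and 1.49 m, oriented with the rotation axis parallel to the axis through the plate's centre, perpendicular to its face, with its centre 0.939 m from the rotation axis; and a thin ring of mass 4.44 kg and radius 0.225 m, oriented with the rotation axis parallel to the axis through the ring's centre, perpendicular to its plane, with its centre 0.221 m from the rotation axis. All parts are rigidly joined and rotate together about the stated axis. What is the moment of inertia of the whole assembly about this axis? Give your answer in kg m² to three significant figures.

7.36

Rectangular plate: I_cm = (1/12)Mb² = (1/12)(4.12)(1.16)² = 0.46199 kg m²; centre at d = 0.267 m, so the parallel axis theorem gives I = 0.46199 + (4.12)(0.267)² = 0.7557 kg m².
Point mass: I_cm = 0; centre at d = 0.332 m, so the parallel axis theorem gives I = 0 + (2.4)(0.332)² = 0.26454 kg m².
Rectangular plate: I_cm = (1/12)M(a²+b²) = (1/12)(5.39)[(0.575)² + (1.49)²] = 1.1457 kg m²; centre at d = 0.939 m, so the parallel axis theorem gives I = 1.1457 + (5.39)(0.939)² = 5.8982 kg m².
Thin ring: I_cm = MR² = (4.44)(0.225)² = 0.22478 kg m²; centre at d = 0.221 m, so the parallel axis theorem gives I = 0.22478 + (4.44)(0.221)² = 0.44163 kg m².
Total I = 0.7557 + 0.26454 + 5.8982 + 0.44163 = 7.36 kg m².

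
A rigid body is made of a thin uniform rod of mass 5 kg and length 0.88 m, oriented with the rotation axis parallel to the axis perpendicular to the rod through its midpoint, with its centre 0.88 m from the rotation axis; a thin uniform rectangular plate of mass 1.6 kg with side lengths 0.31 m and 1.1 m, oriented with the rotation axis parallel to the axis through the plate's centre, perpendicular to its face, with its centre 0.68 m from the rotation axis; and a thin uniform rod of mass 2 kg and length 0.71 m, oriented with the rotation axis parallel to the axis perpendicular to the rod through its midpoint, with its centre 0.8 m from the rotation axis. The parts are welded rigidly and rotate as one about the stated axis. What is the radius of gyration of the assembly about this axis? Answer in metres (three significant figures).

0.868

Thin rod: I_cm = (1/12)ML² = (1/12)(5)(0.88)² = 0.32267 kg·m²; centre at d = 0.88 m, so the parallel axis theorem gives I = 0.32267 + (5)(0.88)² = 4.1947 kg·m².
Rectangular plate: I_cm = (1/12)M(a²+b²) = (1/12)(1.6)[(0.31)² + (1.1)²] = 0.17415 kg·m²; centre at d = 0.68 m, so the parallel axis theorem gives I = 0.17415 + (1.6)(0.68)² = 0.91399 kg·m².
Thin rod: I_cm = (1/12)ML² = (1/12)(2)(0.71)² = 0.084017 kg·m²; centre at d = 0.8 m, so the parallel axis theorem gives I = 0.084017 + (2)(0.8)² = 1.364 kg·m².
Total I = 6.4727 kg·m²; total mass M = 8.6 kg.
k = √(I/M) = √(6.4727/8.6) = 0.86755 m.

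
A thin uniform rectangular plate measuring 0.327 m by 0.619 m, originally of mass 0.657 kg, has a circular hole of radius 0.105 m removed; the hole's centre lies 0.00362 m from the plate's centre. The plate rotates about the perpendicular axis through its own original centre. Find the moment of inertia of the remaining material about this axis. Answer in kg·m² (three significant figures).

0.0262

Unpierced body about its centre: I₀ = (1/12)M(a²+b²) = (1/12)(0.657)[(0.327)² + (0.619)²] = 0.026832 kg·m².
The removed disk has mass m = M·πr²/(ab) = (0.657)·π(0.105)²/(0.327·0.619) = 0.11242 kg (same uniform areal density).
Its moment of inertia about the rotation axis (parallel-axis theorem): I_hole = (1/2)mr² + md² = (1/2)(0.11242)(0.105)² + (0.11242)(0.00362)² = 0.00062121 kg·m².
Treating the hole as negative mass, I = I₀ − I_hole = 0.026832 − 0.00062121 = 0.026211 kg·m².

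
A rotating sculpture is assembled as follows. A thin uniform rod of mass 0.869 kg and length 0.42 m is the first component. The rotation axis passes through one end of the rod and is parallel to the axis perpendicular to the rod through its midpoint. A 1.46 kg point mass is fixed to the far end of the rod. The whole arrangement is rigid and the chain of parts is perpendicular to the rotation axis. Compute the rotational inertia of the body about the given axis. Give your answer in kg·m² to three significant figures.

Thin rod: I_cm = (1/12)ML² = (1/12)(0.869)(0.42)² = 0.012774 kg·m²; centre at d = 0.21 m, so I = I_cm + Md² gives I = 0.012774 + (0.869)(0.21)² = 0.051097 kg·m².
Point mass: I_cm = 0; centre at d = 0.21 + 0.21 = 0.42 m, so I = I_cm + Md² gives I = 0 + (1.46)(0.42)² = 0.25754 kg·m².
Total I = 0.051097 + 0.25754 = 0.30864 kg·m².

0.309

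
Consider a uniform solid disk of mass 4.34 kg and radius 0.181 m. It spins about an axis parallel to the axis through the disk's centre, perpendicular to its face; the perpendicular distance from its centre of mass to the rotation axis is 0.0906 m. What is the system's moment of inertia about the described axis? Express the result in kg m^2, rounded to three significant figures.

0.107

I_cm = (1/2)MR² = (1/2)(4.34)(0.181)² = 0.071091 kg m^2; centre at d = 0.0906 m, so the parallel axis theorem gives I = 0.071091 + (4.34)(0.0906)² = 0.10672 kg m^2.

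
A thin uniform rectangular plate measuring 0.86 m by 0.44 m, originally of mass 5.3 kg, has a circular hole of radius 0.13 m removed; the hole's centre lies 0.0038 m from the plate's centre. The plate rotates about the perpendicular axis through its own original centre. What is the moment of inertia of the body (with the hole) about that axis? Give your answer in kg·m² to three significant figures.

Unpierced body about its centre: I₀ = (1/12)M(a²+b²) = (1/12)(5.3)[(0.86)² + (0.44)²] = 0.41216 kg·m².
The removed disk has mass m = M·πr²/(ab) = (5.3)·π(0.13)²/(0.86·0.44) = 0.74364 kg (same uniform areal density).
Its moment of inertia about the rotation axis (parallel-axis theorem): I_hole = (1/2)mr² + md² = (1/2)(0.74364)(0.13)² + (0.74364)(0.0038)² = 0.0062945 kg·m².
Treating the hole as negative mass, I = I₀ − I_hole = 0.41216 − 0.0062945 = 0.40587 kg·m².

0.406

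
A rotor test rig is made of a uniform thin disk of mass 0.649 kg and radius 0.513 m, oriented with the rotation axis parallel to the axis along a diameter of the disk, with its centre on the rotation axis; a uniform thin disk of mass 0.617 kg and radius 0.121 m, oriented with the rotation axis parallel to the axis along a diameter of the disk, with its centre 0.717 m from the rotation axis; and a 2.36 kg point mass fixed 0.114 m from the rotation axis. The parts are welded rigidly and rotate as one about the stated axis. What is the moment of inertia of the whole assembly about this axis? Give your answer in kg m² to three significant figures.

0.393

Thin disk: I_cm = (1/4)MR² = (1/4)(0.649)(0.513)² = 0.042699 kg m²; axis through the centre, so I = 0.042699 kg m².
Thin disk: I_cm = (1/4)MR² = (1/4)(0.617)(0.121)² = 0.0022584 kg m²; centre at d = 0.717 m, so I = I_cm + Md² gives I = 0.0022584 + (0.617)(0.717)² = 0.31945 kg m².
Point mass: I_cm = 0; centre at d = 0.114 m, so I = I_cm + Md² gives I = 0 + (2.36)(0.114)² = 0.030671 kg m².
Total I = 0.042699 + 0.31945 + 0.030671 = 0.39282 kg m².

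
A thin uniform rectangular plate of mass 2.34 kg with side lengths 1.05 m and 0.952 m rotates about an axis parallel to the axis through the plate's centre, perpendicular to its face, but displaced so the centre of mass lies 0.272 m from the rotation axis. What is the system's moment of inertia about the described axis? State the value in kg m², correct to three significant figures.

0.565

I_cm = (1/12)M(a²+b²) = (1/12)(2.34)[(1.05)² + (0.952)²] = 0.39172 kg m²; centre at d = 0.272 m, so I = I_cm + Md² gives I = 0.39172 + (2.34)(0.272)² = 0.56484 kg m².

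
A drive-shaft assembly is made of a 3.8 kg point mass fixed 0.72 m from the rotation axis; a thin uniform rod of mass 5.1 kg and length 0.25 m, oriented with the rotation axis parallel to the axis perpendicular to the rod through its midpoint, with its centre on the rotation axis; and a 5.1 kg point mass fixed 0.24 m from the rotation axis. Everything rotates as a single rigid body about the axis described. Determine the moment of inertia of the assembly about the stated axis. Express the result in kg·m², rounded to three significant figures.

Point mass: I_cm = 0; centre at d = 0.72 m, so the parallel axis theorem gives I = 0 + (3.8)(0.72)² = 1.9699 kg·m².
Thin rod: I_cm = (1/12)ML² = (1/12)(5.1)(0.25)² = 0.026562 kg·m²; axis through the centre, so I = 0.026562 kg·m².
Point mass: I_cm = 0; centre at d = 0.24 m, so the parallel axis theorem gives I = 0 + (5.1)(0.24)² = 0.29376 kg·m².
Total I = 1.9699 + 0.026562 + 0.29376 = 2.2902 kg·m².

2.29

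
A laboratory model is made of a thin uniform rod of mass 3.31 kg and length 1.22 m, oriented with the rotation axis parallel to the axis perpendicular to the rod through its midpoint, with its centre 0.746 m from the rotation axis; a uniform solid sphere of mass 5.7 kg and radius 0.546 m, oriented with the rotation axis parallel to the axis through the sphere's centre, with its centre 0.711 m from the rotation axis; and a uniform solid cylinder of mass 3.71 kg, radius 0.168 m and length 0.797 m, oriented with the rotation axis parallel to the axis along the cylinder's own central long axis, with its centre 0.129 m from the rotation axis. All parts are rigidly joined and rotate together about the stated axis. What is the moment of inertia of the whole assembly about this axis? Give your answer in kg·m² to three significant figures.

5.93

Thin rod: I_cm = (1/12)ML² = (1/12)(3.31)(1.22)² = 0.41055 kg·m²; centre at d = 0.746 m, so the parallel axis theorem gives I = 0.41055 + (3.31)(0.746)² = 2.2526 kg·m².
Solid sphere: I_cm = (2/5)MR² = (2/5)(5.7)(0.546)² = 0.6797 kg·m²; centre at d = 0.711 m, so the parallel axis theorem gives I = 0.6797 + (5.7)(0.711)² = 3.5612 kg·m².
Solid cylinder: I_cm = (1/2)MR² = (1/2)(3.71)(0.168)² = 0.052356 kg·m²; centre at d = 0.129 m, so the parallel axis theorem gives I = 0.052356 + (3.71)(0.129)² = 0.11409 kg·m².
Total I = 2.2526 + 3.5612 + 0.11409 = 5.9279 kg·m².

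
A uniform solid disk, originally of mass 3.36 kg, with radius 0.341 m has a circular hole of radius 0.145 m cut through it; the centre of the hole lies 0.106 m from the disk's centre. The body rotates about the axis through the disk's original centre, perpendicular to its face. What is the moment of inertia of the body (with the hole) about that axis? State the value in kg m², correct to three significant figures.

Unpierced body about its centre: I₀ = (1/2)MR² = (1/2)(3.36)(0.341)² = 0.19535 kg m².
The removed disk has mass m = M·(r/R)² = (3.36)(0.145/0.341)² = 0.60753 kg (same uniform areal density).
Its moment of inertia about the rotation axis (parallel-axis theorem): I_hole = (1/2)mr² + md² = (1/2)(0.60753)(0.145)² + (0.60753)(0.106)² = 0.013213 kg m².
Treating the hole as negative mass, I = I₀ − I_hole = 0.19535 − 0.013213 = 0.18214 kg m².

0.182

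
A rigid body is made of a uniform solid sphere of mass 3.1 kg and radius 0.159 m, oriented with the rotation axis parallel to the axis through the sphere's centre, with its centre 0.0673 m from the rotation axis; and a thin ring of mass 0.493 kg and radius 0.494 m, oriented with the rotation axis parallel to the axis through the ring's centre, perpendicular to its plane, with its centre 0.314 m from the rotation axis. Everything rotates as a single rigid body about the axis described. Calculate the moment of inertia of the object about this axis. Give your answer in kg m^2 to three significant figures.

0.214

Solid sphere: I_cm = (2/5)MR² = (2/5)(3.1)(0.159)² = 0.031348 kg m^2; centre at d = 0.0673 m, so I = I_cm + Md² gives I = 0.031348 + (3.1)(0.0673)² = 0.045389 kg m^2.
Thin ring: I_cm = MR² = (0.493)(0.494)² = 0.12031 kg m^2; centre at d = 0.314 m, so I = I_cm + Md² gives I = 0.12031 + (0.493)(0.314)² = 0.16892 kg m^2.
Total I = 0.045389 + 0.16892 = 0.21431 kg m^2.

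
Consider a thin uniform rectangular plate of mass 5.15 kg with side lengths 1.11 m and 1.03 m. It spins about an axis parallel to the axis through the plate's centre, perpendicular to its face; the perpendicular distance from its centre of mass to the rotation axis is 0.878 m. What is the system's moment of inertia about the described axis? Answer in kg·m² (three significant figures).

I_cm = (1/12)M(a²+b²) = (1/12)(5.15)[(1.11)² + (1.03)²] = 0.98408 kg·m²; centre at d = 0.878 m, so the parallel axis theorem gives I = 0.98408 + (5.15)(0.878)² = 4.9541 kg·m².

4.95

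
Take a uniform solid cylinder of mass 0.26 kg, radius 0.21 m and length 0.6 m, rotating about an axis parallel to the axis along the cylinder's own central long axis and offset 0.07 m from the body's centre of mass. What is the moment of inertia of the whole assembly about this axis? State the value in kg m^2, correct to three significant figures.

I_cm = (1/2)MR² = (1/2)(0.26)(0.21)² = 0.005733 kg m^2; centre at d = 0.07 m, so the parallel axis theorem gives I = 0.005733 + (0.26)(0.07)² = 0.007007 kg m^2.

0.00701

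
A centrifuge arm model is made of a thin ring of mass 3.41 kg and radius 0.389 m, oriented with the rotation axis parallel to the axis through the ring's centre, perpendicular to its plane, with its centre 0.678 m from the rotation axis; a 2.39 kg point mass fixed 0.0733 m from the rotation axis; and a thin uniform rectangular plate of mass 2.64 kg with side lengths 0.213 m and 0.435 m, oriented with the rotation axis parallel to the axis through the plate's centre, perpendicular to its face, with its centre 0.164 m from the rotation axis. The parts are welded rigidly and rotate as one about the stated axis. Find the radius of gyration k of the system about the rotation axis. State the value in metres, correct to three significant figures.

0.513

Thin ring: I_cm = MR² = (3.41)(0.389)² = 0.516 kg m²; centre at d = 0.678 m, so I = I_cm + Md² gives I = 0.516 + (3.41)(0.678)² = 2.0835 kg m².
Point mass: I_cm = 0; centre at d = 0.0733 m, so I = I_cm + Md² gives I = 0 + (2.39)(0.0733)² = 0.012841 kg m².
Rectangular plate: I_cm = (1/12)M(a²+b²) = (1/12)(2.64)[(0.213)² + (0.435)²] = 0.051611 kg m²; centre at d = 0.164 m, so I = I_cm + Md² gives I = 0.051611 + (2.64)(0.164)² = 0.12262 kg m².
Total I = 2.219 kg m²; total mass M = 8.44 kg.
k = √(I/M) = √(2.219/8.44) = 0.51275 m.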